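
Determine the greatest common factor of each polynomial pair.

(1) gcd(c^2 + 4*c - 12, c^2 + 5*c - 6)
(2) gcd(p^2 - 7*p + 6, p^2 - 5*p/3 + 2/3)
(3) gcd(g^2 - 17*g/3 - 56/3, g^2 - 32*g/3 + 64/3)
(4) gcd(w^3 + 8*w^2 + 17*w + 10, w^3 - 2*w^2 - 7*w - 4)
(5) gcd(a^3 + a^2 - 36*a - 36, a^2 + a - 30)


(1) = c + 6
(2) = p - 1
(3) = g - 8
(4) = gcd((w + 1)*(w + 2)*(w + 5), (w - 4)*(w + 1)^2) = w + 1
(5) = a + 6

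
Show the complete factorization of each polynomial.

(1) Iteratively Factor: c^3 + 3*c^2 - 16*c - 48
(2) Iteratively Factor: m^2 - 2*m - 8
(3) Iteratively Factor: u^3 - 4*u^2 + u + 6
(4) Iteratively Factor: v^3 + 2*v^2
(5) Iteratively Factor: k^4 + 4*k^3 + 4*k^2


(1) = (c + 3)*(c^2 - 16) = (c + 3)*(c + 4)*(c - 4)
(2) = (m + 2)*(m - 4)
(3) = (u - 3)*(u^2 - u - 2) = (u - 3)*(u - 2)*(u + 1)
(4) = (v)*(v^2 + 2*v) = v^2*(v + 2)
(5) = (k)*(k^3 + 4*k^2 + 4*k) = k*(k + 2)*(k^2 + 2*k) = k*(k + 2)^2*(k)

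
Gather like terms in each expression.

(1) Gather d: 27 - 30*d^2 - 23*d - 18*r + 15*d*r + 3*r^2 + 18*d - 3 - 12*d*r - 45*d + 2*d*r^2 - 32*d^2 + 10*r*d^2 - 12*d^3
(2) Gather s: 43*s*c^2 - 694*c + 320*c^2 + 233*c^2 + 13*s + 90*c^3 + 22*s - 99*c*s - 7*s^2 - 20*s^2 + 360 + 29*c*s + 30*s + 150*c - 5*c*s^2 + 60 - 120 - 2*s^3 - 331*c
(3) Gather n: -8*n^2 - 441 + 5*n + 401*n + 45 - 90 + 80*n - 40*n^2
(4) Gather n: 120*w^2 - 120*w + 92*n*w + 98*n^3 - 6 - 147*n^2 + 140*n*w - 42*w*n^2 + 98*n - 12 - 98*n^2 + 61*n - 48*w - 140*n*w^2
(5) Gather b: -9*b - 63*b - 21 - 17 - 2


(1) = -12*d^3 + d^2*(10*r - 62) + d*(2*r^2 + 3*r - 50) + 3*r^2 - 18*r + 24
(2) = 90*c^3 + 553*c^2 - 875*c - 2*s^3 + s^2*(-5*c - 27) + s*(43*c^2 - 70*c + 65) + 300
(3) = -48*n^2 + 486*n - 486
(4) = 98*n^3 + n^2*(-42*w - 245) + n*(-140*w^2 + 232*w + 159) + 120*w^2 - 168*w - 18
(5) = -72*b - 40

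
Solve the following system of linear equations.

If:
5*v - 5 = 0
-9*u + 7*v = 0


Then:
u = 7/9
v = 1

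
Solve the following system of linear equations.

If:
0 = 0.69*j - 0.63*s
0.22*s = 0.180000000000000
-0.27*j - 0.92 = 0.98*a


Then:
a = -1.14
j = 0.75
s = 0.82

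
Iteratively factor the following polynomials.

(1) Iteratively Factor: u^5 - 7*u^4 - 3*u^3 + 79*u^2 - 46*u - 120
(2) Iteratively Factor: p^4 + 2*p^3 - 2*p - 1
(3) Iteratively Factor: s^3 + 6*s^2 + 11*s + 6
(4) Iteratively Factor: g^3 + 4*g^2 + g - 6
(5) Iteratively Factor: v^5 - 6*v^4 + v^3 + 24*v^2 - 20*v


(1) = (u - 4)*(u^4 - 3*u^3 - 15*u^2 + 19*u + 30) = (u - 4)*(u - 2)*(u^3 - u^2 - 17*u - 15) = (u - 4)*(u - 2)*(u + 3)*(u^2 - 4*u - 5) = (u - 4)*(u - 2)*(u + 1)*(u + 3)*(u - 5)
(2) = (p + 1)*(p^3 + p^2 - p - 1) = (p + 1)^2*(p^2 - 1) = (p - 1)*(p + 1)^2*(p + 1)
(3) = (s + 2)*(s^2 + 4*s + 3) = (s + 1)*(s + 2)*(s + 3)
(4) = (g - 1)*(g^2 + 5*g + 6) = (g - 1)*(g + 2)*(g + 3)
(5) = (v + 2)*(v^4 - 8*v^3 + 17*v^2 - 10*v) = (v - 2)*(v + 2)*(v^3 - 6*v^2 + 5*v) = (v - 2)*(v - 1)*(v + 2)*(v^2 - 5*v) = (v - 5)*(v - 2)*(v - 1)*(v + 2)*(v)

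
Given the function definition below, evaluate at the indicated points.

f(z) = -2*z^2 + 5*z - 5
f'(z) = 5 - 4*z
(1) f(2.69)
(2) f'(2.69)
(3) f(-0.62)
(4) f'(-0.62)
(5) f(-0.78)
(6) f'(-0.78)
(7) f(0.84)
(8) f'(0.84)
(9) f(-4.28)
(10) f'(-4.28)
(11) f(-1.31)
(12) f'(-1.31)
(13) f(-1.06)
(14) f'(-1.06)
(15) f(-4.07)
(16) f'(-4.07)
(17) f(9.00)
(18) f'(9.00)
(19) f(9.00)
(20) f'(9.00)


(1) = -6.02
(2) = -5.76
(3) = -8.87
(4) = 7.48
(5) = -10.12
(6) = 8.12
(7) = -2.21
(8) = 1.64
(9) = -63.04
(10) = 22.12
(11) = -14.98
(12) = 10.24
(13) = -12.55
(14) = 9.24
(15) = -58.48
(16) = 21.28
(17) = -122.00
(18) = -31.00
(19) = -122.00
(20) = -31.00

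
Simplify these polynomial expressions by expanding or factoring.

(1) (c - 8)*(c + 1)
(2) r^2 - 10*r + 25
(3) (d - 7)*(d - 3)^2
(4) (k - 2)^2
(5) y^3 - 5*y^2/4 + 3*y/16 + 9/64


(1) = c^2 - 7*c - 8
(2) = (r - 5)^2
(3) = d^3 - 13*d^2 + 51*d - 63
(4) = k^2 - 4*k + 4
(5) = (y - 3/4)^2*(y + 1/4)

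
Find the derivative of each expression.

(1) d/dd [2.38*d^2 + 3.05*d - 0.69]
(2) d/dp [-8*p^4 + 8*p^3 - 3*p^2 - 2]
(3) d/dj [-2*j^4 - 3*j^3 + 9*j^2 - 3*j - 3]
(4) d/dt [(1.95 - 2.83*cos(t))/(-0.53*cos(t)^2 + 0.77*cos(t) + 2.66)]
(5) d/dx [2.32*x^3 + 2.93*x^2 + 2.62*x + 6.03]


(1) = 4.76*d + 3.05
(2) = 2*p*(-16*p^2 + 12*p - 3)
(3) = -8*j^3 - 9*j^2 + 18*j - 3
(4) = 0.2204148207*(1.4999*cos(t)^2 - 2.067*cos(t) + 9.0293)*sin(t)/(0.2488262911*sin(t)^2 + 0.3615023474*cos(t) + 1.0)^2
(5) = 6.96*x^2 + 5.86*x + 2.62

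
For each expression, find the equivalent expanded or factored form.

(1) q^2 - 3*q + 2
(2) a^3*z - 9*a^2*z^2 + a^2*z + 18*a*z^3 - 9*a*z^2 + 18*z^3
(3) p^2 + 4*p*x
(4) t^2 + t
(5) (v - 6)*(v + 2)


(1) = (q - 2)*(q - 1)
(2) = (a - 6*z)*(a - 3*z)*(a*z + z)
(3) = p*(p + 4*x)
(4) = t*(t + 1)
(5) = v^2 - 4*v - 12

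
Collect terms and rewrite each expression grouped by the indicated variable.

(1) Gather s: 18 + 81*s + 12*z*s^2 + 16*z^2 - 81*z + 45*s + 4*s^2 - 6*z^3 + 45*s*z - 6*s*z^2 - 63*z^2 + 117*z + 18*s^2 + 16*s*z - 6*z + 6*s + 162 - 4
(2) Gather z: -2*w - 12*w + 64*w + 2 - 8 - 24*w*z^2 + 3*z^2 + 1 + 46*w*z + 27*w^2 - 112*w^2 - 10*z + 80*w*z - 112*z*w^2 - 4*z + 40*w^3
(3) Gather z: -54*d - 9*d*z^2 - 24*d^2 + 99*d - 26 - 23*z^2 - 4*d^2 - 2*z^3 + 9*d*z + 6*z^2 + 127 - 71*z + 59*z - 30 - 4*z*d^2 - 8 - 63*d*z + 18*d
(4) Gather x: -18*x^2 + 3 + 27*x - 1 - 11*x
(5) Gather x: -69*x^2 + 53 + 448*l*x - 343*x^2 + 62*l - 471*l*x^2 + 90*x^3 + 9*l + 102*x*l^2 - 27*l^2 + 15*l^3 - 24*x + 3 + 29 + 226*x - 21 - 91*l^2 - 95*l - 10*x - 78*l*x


(1) = s^2*(12*z + 22) + s*(-6*z^2 + 61*z + 132) - 6*z^3 - 47*z^2 + 30*z + 176
(2) = 40*w^3 - 85*w^2 + 50*w + z^2*(3 - 24*w) + z*(-112*w^2 + 126*w - 14) - 5
(3) = -28*d^2 + 63*d - 2*z^3 + z^2*(-9*d - 17) + z*(-4*d^2 - 54*d - 12) + 63
(4) = -18*x^2 + 16*x + 2
(5) = 15*l^3 - 118*l^2 - 24*l + 90*x^3 + x^2*(-471*l - 412) + x*(102*l^2 + 370*l + 192) + 64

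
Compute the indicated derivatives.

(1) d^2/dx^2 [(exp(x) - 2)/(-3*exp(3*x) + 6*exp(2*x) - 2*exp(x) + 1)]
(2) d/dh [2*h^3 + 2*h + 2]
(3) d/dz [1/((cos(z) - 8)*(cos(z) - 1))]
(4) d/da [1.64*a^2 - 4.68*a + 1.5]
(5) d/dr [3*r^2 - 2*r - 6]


(1) = (-36*exp(6*x) + 216*exp(5*x) - 408*exp(4*x) + 261*exp(3*x) + 18*exp(2*x) - 42*exp(x) + 3)*exp(x)/(27*exp(9*x) - 162*exp(8*x) + 378*exp(7*x) - 459*exp(6*x) + 360*exp(5*x) - 216*exp(4*x) + 89*exp(3*x) - 30*exp(2*x) + 6*exp(x) - 1)
(2) = 6*h^2 + 2
(3) = (2*cos(z) - 9)*sin(z)/((cos(z) - 8)^2*(cos(z) - 1)^2)
(4) = 3.28*a - 4.68
(5) = 6*r - 2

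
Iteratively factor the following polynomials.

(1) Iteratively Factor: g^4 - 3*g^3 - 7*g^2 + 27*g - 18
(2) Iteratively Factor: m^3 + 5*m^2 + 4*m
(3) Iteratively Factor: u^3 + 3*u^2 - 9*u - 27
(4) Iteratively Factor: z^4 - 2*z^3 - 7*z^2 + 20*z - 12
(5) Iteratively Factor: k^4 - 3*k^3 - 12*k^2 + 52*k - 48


(1) = (g - 2)*(g^3 - g^2 - 9*g + 9) = (g - 2)*(g + 3)*(g^2 - 4*g + 3) = (g - 2)*(g - 1)*(g + 3)*(g - 3)
(2) = (m)*(m^2 + 5*m + 4) = m*(m + 4)*(m + 1)
(3) = (u - 3)*(u^2 + 6*u + 9) = (u - 3)*(u + 3)*(u + 3)
(4) = (z + 3)*(z^3 - 5*z^2 + 8*z - 4) = (z - 2)*(z + 3)*(z^2 - 3*z + 2) = (z - 2)*(z - 1)*(z + 3)*(z - 2)
(5) = (k - 2)*(k^3 - k^2 - 14*k + 24) = (k - 2)*(k + 4)*(k^2 - 5*k + 6) = (k - 2)^2*(k + 4)*(k - 3)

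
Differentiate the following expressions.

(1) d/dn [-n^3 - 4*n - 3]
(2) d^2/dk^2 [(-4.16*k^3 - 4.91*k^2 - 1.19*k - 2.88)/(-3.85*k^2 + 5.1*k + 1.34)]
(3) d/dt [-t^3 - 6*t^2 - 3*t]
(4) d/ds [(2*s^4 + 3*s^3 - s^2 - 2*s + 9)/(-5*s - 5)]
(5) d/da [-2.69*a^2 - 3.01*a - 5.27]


(1) = -3*n^2 - 4
(2) = (487.41933*k^3 + 578.69358*k^2 - 257.639364*k + 180.901312)/(57.066625*k^6 - 226.78425*k^5 + 240.82905*k^4 + 25.2144*k^3 - 83.82102*k^2 - 27.47268*k - 2.406104)
(3) = -3*t^2 - 12*t - 3
(4) = (-6*s^4 - 14*s^3 - 8*s^2 + 2*s + 11)/(5*(s^2 + 2*s + 1))
(5) = -5.38*a - 3.01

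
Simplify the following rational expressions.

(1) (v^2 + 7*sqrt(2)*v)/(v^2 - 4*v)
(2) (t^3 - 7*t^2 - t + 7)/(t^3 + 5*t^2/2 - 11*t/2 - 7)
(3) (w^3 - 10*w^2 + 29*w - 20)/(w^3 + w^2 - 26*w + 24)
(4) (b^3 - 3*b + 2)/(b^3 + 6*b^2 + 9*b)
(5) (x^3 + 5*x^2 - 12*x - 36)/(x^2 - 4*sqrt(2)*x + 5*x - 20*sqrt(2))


(1) = (v + 7*sqrt(2))/(v - 4)
(2) = (2*t^2 - 16*t + 14)/(2*t^2 + 3*t - 14)
(3) = (w - 5)/(w + 6)
(4) = (b^3 - 3*b + 2)/(b^3 + 6*b^2 + 9*b)
(5) = (x^3 + 5*x^2 - 12*x - 36)/(x^2 + x*(5 - 4*sqrt(2)) - 20*sqrt(2))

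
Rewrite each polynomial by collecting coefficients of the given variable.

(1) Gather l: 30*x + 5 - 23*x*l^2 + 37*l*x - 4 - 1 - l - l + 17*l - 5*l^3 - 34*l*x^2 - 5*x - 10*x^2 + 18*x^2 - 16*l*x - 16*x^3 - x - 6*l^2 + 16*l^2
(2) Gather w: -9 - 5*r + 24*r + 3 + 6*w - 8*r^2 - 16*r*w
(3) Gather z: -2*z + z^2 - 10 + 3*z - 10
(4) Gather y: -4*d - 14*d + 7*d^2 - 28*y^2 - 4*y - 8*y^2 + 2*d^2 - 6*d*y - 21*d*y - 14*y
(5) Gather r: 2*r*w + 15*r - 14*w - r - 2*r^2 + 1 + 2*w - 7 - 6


(1) = -5*l^3 + l^2*(10 - 23*x) + l*(-34*x^2 + 21*x + 15) - 16*x^3 + 8*x^2 + 24*x
(2) = -8*r^2 + 19*r + w*(6 - 16*r) - 6
(3) = z^2 + z - 20
(4) = 9*d^2 - 18*d - 36*y^2 + y*(-27*d - 18)
(5) = -2*r^2 + r*(2*w + 14) - 12*w - 12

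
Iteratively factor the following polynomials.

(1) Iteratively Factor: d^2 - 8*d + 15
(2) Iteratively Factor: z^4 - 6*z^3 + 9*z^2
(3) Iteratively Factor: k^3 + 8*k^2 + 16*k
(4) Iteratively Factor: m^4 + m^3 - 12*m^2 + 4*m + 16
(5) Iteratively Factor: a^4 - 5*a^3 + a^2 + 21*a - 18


(1) = (d - 5)*(d - 3)
(2) = (z - 3)*(z^3 - 3*z^2) = (z - 3)^2*(z^2) = z*(z - 3)^2*(z)
(3) = (k)*(k^2 + 8*k + 16) = k*(k + 4)*(k + 4)
(4) = (m - 2)*(m^3 + 3*m^2 - 6*m - 8) = (m - 2)*(m + 4)*(m^2 - m - 2) = (m - 2)^2*(m + 4)*(m + 1)
(5) = (a + 2)*(a^3 - 7*a^2 + 15*a - 9) = (a - 1)*(a + 2)*(a^2 - 6*a + 9) = (a - 3)*(a - 1)*(a + 2)*(a - 3)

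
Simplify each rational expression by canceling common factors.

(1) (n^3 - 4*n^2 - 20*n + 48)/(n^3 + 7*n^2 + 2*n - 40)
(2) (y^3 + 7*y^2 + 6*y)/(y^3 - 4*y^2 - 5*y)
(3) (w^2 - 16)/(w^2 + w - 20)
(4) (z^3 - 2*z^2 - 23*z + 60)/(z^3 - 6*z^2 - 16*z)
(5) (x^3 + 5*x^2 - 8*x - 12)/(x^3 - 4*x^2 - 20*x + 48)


(1) = (n - 6)/(n + 5)
(2) = (y + 6)/(y - 5)
(3) = (w + 4)/(w + 5)
(4) = (z^3 - 2*z^2 - 23*z + 60)/(z^3 - 6*z^2 - 16*z)
(5) = (x^2 + 7*x + 6)/(x^2 - 2*x - 24)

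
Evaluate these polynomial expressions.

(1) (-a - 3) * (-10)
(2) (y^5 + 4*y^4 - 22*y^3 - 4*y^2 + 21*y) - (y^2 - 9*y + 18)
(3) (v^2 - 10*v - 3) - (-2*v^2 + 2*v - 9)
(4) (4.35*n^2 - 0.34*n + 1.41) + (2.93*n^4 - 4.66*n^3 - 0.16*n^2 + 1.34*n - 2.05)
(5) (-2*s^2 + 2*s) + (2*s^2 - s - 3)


(1) = 10*a + 30
(2) = y^5 + 4*y^4 - 22*y^3 - 5*y^2 + 30*y - 18
(3) = 3*v^2 - 12*v + 6
(4) = 2.93*n^4 - 4.66*n^3 + 4.19*n^2 + 1.0*n - 0.64
(5) = s - 3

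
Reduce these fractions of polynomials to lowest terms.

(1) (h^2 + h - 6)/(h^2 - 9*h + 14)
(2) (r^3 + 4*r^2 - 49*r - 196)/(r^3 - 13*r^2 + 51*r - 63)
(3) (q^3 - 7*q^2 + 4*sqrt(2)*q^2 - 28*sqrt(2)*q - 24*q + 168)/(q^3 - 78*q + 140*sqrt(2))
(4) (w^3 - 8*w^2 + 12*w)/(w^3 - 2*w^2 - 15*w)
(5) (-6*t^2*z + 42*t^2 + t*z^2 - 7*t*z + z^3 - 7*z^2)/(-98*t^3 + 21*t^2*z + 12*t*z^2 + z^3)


(1) = (h + 3)/(h - 7)
(2) = (r^2 + 11*r + 28)/(r^2 - 6*r + 9)
(3) = (q^2 + q*(-7 + 6*sqrt(2)) - 42*sqrt(2))/(q^2 + 2*sqrt(2)*q - 70)
(4) = (w^2 - 8*w + 12)/(w^2 - 2*w - 15)
(5) = (3*t*z - 21*t + z^2 - 7*z)/(49*t^2 + 14*t*z + z^2)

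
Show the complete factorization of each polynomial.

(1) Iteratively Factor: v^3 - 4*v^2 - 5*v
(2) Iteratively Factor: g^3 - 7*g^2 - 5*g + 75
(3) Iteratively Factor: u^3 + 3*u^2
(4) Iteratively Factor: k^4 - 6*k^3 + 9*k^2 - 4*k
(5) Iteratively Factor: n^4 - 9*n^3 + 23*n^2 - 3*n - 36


(1) = (v)*(v^2 - 4*v - 5) = v*(v - 5)*(v + 1)
(2) = (g - 5)*(g^2 - 2*g - 15) = (g - 5)^2*(g + 3)
(3) = (u)*(u^2 + 3*u) = u*(u + 3)*(u)
(4) = (k - 1)*(k^3 - 5*k^2 + 4*k) = (k - 1)^2*(k^2 - 4*k) = k*(k - 1)^2*(k - 4)
(5) = (n - 3)*(n^3 - 6*n^2 + 5*n + 12) = (n - 3)*(n + 1)*(n^2 - 7*n + 12) = (n - 4)*(n - 3)*(n + 1)*(n - 3)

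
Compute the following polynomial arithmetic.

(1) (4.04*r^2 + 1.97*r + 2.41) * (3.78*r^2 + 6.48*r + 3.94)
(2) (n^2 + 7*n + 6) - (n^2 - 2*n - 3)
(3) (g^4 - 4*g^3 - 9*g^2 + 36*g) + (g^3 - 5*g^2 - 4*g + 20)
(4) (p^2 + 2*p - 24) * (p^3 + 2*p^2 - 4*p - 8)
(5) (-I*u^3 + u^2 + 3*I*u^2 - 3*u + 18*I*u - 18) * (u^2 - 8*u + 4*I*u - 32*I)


(1) = 15.2712*r^4 + 33.6258*r^3 + 37.793*r^2 + 23.3786*r + 9.4954
(2) = 9*n + 9
(3) = g^4 - 3*g^3 - 14*g^2 + 32*g + 20
(4) = p^5 + 4*p^4 - 24*p^3 - 64*p^2 + 80*p + 192
(5) = -I*u^5 + 5*u^4 + 11*I*u^4 - 55*u^3 - 2*I*u^3 + 30*u^2 - 188*I*u^2 + 720*u + 24*I*u + 576*I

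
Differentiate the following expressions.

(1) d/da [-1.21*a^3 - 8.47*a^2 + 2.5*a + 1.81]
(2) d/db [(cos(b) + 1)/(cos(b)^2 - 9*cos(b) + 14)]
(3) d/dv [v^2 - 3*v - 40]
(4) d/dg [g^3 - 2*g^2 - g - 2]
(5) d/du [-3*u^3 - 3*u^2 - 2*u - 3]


(1) = -3.63*a^2 - 16.94*a + 2.5
(2) = (cos(b)^2 + 2*cos(b) - 23)*sin(b)/(cos(b)^2 - 9*cos(b) + 14)^2
(3) = 2*v - 3
(4) = 3*g^2 - 4*g - 1
(5) = -9*u^2 - 6*u - 2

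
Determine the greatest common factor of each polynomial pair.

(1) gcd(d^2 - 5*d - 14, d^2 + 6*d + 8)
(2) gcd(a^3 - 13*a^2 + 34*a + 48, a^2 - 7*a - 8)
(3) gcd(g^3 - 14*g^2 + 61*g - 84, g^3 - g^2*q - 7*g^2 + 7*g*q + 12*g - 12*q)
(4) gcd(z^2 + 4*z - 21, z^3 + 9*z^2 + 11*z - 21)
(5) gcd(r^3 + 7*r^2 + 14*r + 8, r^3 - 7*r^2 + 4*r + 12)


(1) = d + 2
(2) = gcd((a - 8)*(a - 6)*(a + 1), (a - 8)*(a + 1)) = a^2 - 7*a - 8
(3) = gcd((g - 7)*(g - 4)*(g - 3), (g - 4)*(g - 3)*(g - q)) = g^2 - 7*g + 12
(4) = z + 7
(5) = gcd((r + 1)*(r + 2)*(r + 4), (r - 6)*(r - 2)*(r + 1)) = r + 1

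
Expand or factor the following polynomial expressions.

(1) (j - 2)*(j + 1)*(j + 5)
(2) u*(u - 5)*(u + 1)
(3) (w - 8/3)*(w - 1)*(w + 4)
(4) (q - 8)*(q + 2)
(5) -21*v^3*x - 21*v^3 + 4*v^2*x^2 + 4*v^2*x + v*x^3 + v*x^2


(1) = j^3 + 4*j^2 - 7*j - 10
(2) = u^3 - 4*u^2 - 5*u
(3) = w^3 + w^2/3 - 12*w + 32/3
(4) = q^2 - 6*q - 16
(5) = (-3*v + x)*(7*v + x)*(v*x + v)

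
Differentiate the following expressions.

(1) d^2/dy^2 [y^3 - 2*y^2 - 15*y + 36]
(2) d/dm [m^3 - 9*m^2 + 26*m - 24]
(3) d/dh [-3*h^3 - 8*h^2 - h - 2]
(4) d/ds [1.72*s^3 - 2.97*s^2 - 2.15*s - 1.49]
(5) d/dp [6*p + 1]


(1) = 6*y - 4
(2) = 3*m^2 - 18*m + 26
(3) = -9*h^2 - 16*h - 1
(4) = 5.16*s^2 - 5.94*s - 2.15
(5) = 6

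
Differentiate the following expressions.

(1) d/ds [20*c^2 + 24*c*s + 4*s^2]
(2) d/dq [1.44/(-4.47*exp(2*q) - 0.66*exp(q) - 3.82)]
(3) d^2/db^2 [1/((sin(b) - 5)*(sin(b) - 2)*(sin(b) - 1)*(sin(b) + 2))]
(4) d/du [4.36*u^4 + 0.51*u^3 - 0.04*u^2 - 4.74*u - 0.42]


(1) = 24*c + 8*s
(2) = (12.8736*exp(q) + 0.9504)*exp(q)/(4.47*exp(2*q) + 0.66*exp(q) + 3.82)^2
(3) = 2*(-8*sin(b)^7 + 61*sin(b)^6 - 97*sin(b)^5 - 142*sin(b)^4 + 65*sin(b)^3 + 569*sin(b)^2 - 68*sin(b) - 596)/((sin(b) - 5)^3*(sin(b) - 2)^3*(sin(b) - 1)^2*(sin(b) + 2)^3)
(4) = 17.44*u^3 + 1.53*u^2 - 0.08*u - 4.74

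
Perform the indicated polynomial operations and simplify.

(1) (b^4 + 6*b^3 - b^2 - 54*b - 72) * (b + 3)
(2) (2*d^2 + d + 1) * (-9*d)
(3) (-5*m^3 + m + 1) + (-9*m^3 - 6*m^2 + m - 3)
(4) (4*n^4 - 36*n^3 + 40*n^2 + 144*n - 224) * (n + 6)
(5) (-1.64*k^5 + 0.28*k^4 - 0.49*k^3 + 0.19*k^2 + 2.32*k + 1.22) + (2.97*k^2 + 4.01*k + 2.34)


(1) = b^5 + 9*b^4 + 17*b^3 - 57*b^2 - 234*b - 216
(2) = -18*d^3 - 9*d^2 - 9*d
(3) = -14*m^3 - 6*m^2 + 2*m - 2
(4) = 4*n^5 - 12*n^4 - 176*n^3 + 384*n^2 + 640*n - 1344
(5) = -1.64*k^5 + 0.28*k^4 - 0.49*k^3 + 3.16*k^2 + 6.33*k + 3.56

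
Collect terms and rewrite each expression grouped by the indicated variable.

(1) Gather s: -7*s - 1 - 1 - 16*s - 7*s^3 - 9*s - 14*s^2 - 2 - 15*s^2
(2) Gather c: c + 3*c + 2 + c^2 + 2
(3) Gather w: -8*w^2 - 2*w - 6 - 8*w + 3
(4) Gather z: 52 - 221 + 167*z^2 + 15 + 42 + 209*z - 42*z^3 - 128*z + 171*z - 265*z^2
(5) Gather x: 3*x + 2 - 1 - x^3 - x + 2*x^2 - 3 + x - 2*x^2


(1) = -7*s^3 - 29*s^2 - 32*s - 4
(2) = c^2 + 4*c + 4
(3) = -8*w^2 - 10*w - 3
(4) = -42*z^3 - 98*z^2 + 252*z - 112
(5) = -x^3 + 3*x - 2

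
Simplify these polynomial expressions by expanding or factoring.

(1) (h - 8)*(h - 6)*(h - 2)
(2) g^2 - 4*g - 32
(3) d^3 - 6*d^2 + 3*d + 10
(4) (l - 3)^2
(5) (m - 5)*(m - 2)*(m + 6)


(1) = h^3 - 16*h^2 + 76*h - 96
(2) = (g - 8)*(g + 4)
(3) = (d - 5)*(d - 2)*(d + 1)
(4) = l^2 - 6*l + 9
(5) = m^3 - m^2 - 32*m + 60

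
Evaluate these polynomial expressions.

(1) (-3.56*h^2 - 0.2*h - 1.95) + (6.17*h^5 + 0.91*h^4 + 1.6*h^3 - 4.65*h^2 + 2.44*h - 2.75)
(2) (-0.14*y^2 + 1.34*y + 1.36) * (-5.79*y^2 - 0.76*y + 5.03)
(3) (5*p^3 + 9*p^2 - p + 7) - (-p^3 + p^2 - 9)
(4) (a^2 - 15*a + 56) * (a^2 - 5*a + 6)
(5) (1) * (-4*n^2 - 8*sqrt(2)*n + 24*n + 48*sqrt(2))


(1) = 6.17*h^5 + 0.91*h^4 + 1.6*h^3 - 8.21*h^2 + 2.24*h - 4.7
(2) = 0.8106*y^4 - 7.6522*y^3 - 9.597*y^2 + 5.7066*y + 6.8408
(3) = 6*p^3 + 8*p^2 - p + 16
(4) = a^4 - 20*a^3 + 137*a^2 - 370*a + 336
(5) = -4*n^2 - 8*sqrt(2)*n + 24*n + 48*sqrt(2)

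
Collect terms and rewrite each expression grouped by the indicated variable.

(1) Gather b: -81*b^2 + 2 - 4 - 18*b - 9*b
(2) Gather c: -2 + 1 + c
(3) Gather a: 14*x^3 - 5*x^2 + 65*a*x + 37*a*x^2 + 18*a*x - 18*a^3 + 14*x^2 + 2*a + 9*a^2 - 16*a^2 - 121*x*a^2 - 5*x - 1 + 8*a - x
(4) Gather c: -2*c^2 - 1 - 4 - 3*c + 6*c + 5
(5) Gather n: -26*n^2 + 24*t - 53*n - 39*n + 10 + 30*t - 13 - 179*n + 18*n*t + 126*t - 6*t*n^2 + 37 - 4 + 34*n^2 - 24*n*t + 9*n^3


(1) = -81*b^2 - 27*b - 2
(2) = c - 1
(3) = -18*a^3 + a^2*(-121*x - 7) + a*(37*x^2 + 83*x + 10) + 14*x^3 + 9*x^2 - 6*x - 1
(4) = -2*c^2 + 3*c
(5) = 9*n^3 + n^2*(8 - 6*t) + n*(-6*t - 271) + 180*t + 30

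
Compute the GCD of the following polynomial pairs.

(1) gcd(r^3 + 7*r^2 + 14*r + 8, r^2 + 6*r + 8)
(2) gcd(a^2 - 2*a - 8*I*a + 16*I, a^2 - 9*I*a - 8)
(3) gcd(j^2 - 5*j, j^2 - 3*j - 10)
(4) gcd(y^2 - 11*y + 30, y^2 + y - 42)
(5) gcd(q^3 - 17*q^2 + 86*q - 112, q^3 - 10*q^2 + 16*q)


(1) = gcd((r + 1)*(r + 2)*(r + 4), (r + 2)*(r + 4)) = r^2 + 6*r + 8
(2) = gcd((a - 2)*(a - 8*I), (a - 8*I)*(a - I)) = a - 8*I
(3) = gcd(j*(j - 5), (j - 5)*(j + 2)) = j - 5
(4) = gcd((y - 6)*(y - 5), (y - 6)*(y + 7)) = y - 6
(5) = q^2 - 10*q + 16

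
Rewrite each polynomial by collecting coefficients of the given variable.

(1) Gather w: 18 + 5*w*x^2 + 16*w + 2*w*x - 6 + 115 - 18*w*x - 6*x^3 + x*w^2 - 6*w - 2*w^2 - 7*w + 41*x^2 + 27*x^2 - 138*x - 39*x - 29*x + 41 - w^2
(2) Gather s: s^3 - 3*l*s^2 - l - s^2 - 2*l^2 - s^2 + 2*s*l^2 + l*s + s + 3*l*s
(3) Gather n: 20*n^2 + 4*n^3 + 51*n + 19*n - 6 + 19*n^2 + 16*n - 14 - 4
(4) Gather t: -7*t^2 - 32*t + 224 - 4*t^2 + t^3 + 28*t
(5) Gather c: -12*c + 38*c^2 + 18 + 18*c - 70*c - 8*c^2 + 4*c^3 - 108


(1) = w^2*(x - 3) + w*(5*x^2 - 16*x + 3) - 6*x^3 + 68*x^2 - 206*x + 168
(2) = -2*l^2 - l + s^3 + s^2*(-3*l - 2) + s*(2*l^2 + 4*l + 1)
(3) = 4*n^3 + 39*n^2 + 86*n - 24
(4) = t^3 - 11*t^2 - 4*t + 224
(5) = 4*c^3 + 30*c^2 - 64*c - 90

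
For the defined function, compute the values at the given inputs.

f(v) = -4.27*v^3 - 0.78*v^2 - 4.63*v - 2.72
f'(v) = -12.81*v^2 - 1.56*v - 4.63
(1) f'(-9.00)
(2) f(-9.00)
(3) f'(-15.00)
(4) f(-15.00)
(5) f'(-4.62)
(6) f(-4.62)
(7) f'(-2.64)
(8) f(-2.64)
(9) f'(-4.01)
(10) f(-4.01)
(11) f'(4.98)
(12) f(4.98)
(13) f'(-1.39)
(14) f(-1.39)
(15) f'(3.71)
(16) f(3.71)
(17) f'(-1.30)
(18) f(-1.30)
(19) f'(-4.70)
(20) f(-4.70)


(1) = -1028.20
(2) = 3088.60
(3) = -2863.48
(4) = 14302.48
(5) = -270.84
(6) = 423.09
(7) = -89.79
(8) = 82.63
(9) = -204.36
(10) = 278.64
(11) = -330.09
(12) = -572.49
(13) = -27.21
(14) = 13.68
(15) = -186.74
(16) = -248.68
(17) = -24.25
(18) = 11.36
(19) = -280.27
(20) = 445.14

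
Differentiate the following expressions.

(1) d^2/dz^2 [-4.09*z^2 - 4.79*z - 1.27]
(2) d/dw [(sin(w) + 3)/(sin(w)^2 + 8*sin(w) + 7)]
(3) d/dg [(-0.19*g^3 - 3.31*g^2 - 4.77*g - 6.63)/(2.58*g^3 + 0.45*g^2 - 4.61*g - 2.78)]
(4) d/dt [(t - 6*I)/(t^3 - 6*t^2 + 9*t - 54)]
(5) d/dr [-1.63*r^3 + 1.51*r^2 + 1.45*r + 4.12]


(1) = -8.18000000000000
(2) = (-6*sin(w) + cos(w)^2 - 18)*cos(w)/(sin(w)^2 + 8*sin(w) + 7)^2
(3) = (8.4543*g^4 + 26.365*g^3 + 70.3064*g^2 + 24.3706*g - 17.3037)/(6.6564*g^6 + 2.322*g^5 - 23.5851*g^4 - 18.4938*g^3 + 18.7501*g^2 + 25.6316*g + 7.7284)
(4) = (t^3 - 6*t^2 + 9*t - 3*(t - 6*I)*(t^2 - 4*t + 3) - 54)/(t^3 - 6*t^2 + 9*t - 54)^2
(5) = -4.89*r^2 + 3.02*r + 1.45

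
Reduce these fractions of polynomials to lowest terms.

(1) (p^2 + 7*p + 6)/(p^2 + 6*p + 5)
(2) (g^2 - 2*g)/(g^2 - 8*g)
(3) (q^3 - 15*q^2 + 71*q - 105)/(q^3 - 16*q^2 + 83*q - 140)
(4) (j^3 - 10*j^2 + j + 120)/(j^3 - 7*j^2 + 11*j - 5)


(1) = (p + 6)/(p + 5)
(2) = (g - 2)/(g - 8)
(3) = (q - 3)/(q - 4)
(4) = (j^2 - 5*j - 24)/(j^2 - 2*j + 1)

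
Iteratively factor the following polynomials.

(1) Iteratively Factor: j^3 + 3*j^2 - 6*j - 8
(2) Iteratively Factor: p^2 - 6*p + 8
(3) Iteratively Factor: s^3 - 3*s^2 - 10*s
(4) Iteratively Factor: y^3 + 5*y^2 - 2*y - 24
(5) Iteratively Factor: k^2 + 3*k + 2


(1) = (j + 1)*(j^2 + 2*j - 8) = (j + 1)*(j + 4)*(j - 2)
(2) = (p - 4)*(p - 2)
(3) = (s - 5)*(s^2 + 2*s) = s*(s - 5)*(s + 2)
(4) = (y + 4)*(y^2 + y - 6) = (y - 2)*(y + 4)*(y + 3)
(5) = (k + 1)*(k + 2)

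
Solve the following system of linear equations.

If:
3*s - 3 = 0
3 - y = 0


Then:
s = 1
y = 3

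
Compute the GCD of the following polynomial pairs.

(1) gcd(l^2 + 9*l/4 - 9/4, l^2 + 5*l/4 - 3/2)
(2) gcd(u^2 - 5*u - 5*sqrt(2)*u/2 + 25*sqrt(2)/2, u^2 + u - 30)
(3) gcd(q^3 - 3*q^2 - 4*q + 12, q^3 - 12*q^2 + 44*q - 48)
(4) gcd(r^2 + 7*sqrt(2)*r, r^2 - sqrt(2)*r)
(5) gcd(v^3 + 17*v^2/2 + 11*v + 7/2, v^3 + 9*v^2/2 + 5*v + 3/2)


(1) = l - 3/4
(2) = gcd((u - 5)*(u - 5*sqrt(2)/2), (u - 5)*(u + 6)) = u - 5
(3) = gcd((q - 3)*(q - 2)*(q + 2), (q - 6)*(q - 4)*(q - 2)) = q - 2
(4) = r
(5) = gcd((v + 1/2)*(v + 1)*(v + 7), (v + 1/2)*(v + 1)*(v + 3)) = v^2 + 3*v/2 + 1/2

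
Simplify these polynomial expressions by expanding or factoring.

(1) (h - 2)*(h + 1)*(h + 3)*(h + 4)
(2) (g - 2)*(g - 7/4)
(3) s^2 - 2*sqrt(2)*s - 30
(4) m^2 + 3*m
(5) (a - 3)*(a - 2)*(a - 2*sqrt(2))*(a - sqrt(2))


(1) = h^4 + 6*h^3 + 3*h^2 - 26*h - 24
(2) = g^2 - 15*g/4 + 7/2
(3) = (s - 5*sqrt(2))*(s + 3*sqrt(2))
(4) = m*(m + 3)
(5) = a^4 - 5*a^3 - 3*sqrt(2)*a^3 + 10*a^2 + 15*sqrt(2)*a^2 - 18*sqrt(2)*a - 20*a + 24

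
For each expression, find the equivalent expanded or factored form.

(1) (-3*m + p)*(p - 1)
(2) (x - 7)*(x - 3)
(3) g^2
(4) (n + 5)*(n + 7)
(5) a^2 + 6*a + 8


(1) = -3*m*p + 3*m + p^2 - p
(2) = x^2 - 10*x + 21
(3) = g^2
(4) = n^2 + 12*n + 35
(5) = (a + 2)*(a + 4)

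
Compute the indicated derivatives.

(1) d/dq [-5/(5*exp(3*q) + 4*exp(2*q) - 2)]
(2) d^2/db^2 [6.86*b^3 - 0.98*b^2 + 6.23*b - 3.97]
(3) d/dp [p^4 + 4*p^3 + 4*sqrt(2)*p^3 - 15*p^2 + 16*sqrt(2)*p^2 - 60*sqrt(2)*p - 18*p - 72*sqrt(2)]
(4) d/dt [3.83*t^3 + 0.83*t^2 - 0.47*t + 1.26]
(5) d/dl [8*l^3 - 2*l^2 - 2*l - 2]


(1) = (75*exp(q) + 40)*exp(2*q)/(5*exp(3*q) + 4*exp(2*q) - 2)^2
(2) = 41.16*b - 1.96
(3) = 4*p^3 + 12*p^2 + 12*sqrt(2)*p^2 - 30*p + 32*sqrt(2)*p - 60*sqrt(2) - 18
(4) = 11.49*t^2 + 1.66*t - 0.47
(5) = 24*l^2 - 4*l - 2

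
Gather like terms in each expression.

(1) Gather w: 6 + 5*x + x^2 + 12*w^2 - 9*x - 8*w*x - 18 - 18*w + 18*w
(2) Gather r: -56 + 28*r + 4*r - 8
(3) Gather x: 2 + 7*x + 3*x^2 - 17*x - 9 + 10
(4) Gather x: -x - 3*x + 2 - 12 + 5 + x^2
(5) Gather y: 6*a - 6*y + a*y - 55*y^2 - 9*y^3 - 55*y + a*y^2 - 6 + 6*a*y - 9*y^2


(1) = 12*w^2 - 8*w*x + x^2 - 4*x - 12
(2) = 32*r - 64
(3) = 3*x^2 - 10*x + 3
(4) = x^2 - 4*x - 5
(5) = 6*a - 9*y^3 + y^2*(a - 64) + y*(7*a - 61) - 6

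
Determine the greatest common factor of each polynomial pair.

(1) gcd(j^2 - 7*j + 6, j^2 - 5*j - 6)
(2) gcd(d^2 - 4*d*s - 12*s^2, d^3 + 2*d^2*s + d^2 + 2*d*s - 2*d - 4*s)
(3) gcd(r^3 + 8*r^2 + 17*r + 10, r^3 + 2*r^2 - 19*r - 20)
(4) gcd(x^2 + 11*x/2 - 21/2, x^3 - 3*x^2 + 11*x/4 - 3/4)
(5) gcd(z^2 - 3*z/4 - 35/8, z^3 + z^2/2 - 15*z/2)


(1) = gcd((j - 6)*(j - 1), (j - 6)*(j + 1)) = j - 6
(2) = d + 2*s
(3) = gcd((r + 1)*(r + 2)*(r + 5), (r - 4)*(r + 1)*(r + 5)) = r^2 + 6*r + 5
(4) = x - 3/2
(5) = gcd((z - 5/2)*(z + 7/4), z*(z - 5/2)*(z + 3)) = z - 5/2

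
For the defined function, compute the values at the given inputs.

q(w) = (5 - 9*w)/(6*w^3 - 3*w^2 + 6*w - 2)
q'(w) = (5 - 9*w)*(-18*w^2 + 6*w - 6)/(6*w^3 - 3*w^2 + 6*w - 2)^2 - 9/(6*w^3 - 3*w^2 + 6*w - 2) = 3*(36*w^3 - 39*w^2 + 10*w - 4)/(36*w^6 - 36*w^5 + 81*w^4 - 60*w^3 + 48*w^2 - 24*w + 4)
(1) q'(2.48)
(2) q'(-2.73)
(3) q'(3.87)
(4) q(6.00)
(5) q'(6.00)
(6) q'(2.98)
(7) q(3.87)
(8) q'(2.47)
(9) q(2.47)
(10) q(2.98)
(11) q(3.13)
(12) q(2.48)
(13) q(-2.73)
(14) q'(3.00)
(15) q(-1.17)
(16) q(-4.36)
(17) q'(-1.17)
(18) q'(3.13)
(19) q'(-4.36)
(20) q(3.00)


(1) = 0.13
(2) = -0.12
(3) = 0.04
(4) = -0.04
(5) = 0.01
(6) = 0.09
(7) = -0.09
(8) = 0.14
(9) = -0.20
(10) = -0.15
(11) = -0.14
(12) = -0.20
(13) = -0.18
(14) = 0.09
(15) = -0.68
(16) = -0.08
(17) = -0.74
(18) = 0.08
(19) = -0.03
(20) = -0.15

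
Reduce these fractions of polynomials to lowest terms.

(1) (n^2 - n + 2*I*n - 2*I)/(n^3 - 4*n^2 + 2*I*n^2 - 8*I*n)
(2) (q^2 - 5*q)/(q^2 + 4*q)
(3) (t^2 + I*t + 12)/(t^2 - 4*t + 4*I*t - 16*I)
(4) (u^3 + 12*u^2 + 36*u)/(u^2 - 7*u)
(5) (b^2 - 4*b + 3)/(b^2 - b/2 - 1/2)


(1) = (n - 1)/(n^2 - 4*n)
(2) = (q - 5)/(q + 4)
(3) = (t - 3*I)/(t - 4)
(4) = (u^2 + 12*u + 36)/(u - 7)
(5) = (2*b - 6)/(2*b + 1)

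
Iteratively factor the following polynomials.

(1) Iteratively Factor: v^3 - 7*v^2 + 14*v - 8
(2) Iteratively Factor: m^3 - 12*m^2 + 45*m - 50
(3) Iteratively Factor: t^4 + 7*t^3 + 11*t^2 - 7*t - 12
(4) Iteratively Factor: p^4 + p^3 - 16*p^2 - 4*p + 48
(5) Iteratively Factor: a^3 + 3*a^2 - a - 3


(1) = (v - 2)*(v^2 - 5*v + 4) = (v - 2)*(v - 1)*(v - 4)
(2) = (m - 2)*(m^2 - 10*m + 25) = (m - 5)*(m - 2)*(m - 5)
(3) = (t - 1)*(t^3 + 8*t^2 + 19*t + 12) = (t - 1)*(t + 4)*(t^2 + 4*t + 3) = (t - 1)*(t + 1)*(t + 4)*(t + 3)
(4) = (p - 3)*(p^3 + 4*p^2 - 4*p - 16) = (p - 3)*(p + 2)*(p^2 + 2*p - 8) = (p - 3)*(p - 2)*(p + 2)*(p + 4)
(5) = (a + 1)*(a^2 + 2*a - 3) = (a + 1)*(a + 3)*(a - 1)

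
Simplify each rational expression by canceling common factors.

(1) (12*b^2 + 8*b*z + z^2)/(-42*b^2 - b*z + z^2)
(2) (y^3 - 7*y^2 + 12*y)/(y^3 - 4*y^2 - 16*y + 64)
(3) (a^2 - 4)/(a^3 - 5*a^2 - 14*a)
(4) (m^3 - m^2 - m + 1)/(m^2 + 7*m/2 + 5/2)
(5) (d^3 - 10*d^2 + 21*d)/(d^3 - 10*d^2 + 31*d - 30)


(1) = (2*b + z)/(-7*b + z)
(2) = (y^2 - 3*y)/(y^2 - 16)
(3) = (a - 2)/(a^2 - 7*a)
(4) = (2*m^2 - 4*m + 2)/(2*m + 5)
(5) = (d^2 - 7*d)/(d^2 - 7*d + 10)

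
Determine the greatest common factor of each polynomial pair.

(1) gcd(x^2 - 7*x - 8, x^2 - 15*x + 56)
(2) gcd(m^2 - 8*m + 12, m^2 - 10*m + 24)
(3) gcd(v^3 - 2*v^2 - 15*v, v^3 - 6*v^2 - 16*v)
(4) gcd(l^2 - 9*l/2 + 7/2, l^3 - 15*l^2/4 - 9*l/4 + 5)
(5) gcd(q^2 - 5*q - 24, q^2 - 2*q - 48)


(1) = x - 8
(2) = gcd((m - 6)*(m - 2), (m - 6)*(m - 4)) = m - 6
(3) = v
(4) = l - 1
(5) = q - 8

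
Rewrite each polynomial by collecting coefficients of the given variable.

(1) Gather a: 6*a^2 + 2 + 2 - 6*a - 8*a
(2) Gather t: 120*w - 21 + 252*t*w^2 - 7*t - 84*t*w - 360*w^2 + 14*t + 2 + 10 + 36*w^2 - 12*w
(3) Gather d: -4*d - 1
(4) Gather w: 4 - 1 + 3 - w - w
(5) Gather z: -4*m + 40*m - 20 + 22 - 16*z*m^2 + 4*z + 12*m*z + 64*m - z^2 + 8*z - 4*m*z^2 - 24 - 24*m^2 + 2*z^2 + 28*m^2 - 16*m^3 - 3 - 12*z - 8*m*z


(1) = 6*a^2 - 14*a + 4
(2) = t*(252*w^2 - 84*w + 7) - 324*w^2 + 108*w - 9
(3) = -4*d - 1
(4) = 6 - 2*w
(5) = -16*m^3 + 4*m^2 + 100*m + z^2*(1 - 4*m) + z*(-16*m^2 + 4*m) - 25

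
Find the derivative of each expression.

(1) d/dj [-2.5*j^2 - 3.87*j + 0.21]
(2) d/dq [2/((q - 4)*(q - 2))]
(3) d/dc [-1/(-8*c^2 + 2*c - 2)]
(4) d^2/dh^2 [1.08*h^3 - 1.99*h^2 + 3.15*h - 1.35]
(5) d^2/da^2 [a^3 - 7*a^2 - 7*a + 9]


(1) = -5.0*j - 3.87
(2) = 4*(3 - q)/(q^4 - 12*q^3 + 52*q^2 - 96*q + 64)
(3) = (1 - 8*c)/(2*(4*c^2 - c + 1)^2)
(4) = 6.48*h - 3.98
(5) = 6*a - 14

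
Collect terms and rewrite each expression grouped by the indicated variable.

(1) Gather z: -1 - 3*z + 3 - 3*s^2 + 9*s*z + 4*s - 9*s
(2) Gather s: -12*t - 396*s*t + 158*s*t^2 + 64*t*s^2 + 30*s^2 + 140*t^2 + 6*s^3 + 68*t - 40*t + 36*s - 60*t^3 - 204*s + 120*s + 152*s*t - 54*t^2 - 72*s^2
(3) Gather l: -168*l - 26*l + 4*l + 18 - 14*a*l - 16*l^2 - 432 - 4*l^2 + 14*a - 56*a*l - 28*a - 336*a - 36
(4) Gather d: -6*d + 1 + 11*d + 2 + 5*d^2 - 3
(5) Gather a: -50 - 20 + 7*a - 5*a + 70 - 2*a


(1) = -3*s^2 - 5*s + z*(9*s - 3) + 2
(2) = 6*s^3 + s^2*(64*t - 42) + s*(158*t^2 - 244*t - 48) - 60*t^3 + 86*t^2 + 16*t
(3) = -350*a - 20*l^2 + l*(-70*a - 190) - 450
(4) = 5*d^2 + 5*d
(5) = 0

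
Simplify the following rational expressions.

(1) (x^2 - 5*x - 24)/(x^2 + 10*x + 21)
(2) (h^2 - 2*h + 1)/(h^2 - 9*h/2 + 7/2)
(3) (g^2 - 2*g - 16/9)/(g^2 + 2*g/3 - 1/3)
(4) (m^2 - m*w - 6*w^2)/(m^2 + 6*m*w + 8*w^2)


(1) = (x - 8)/(x + 7)
(2) = (2*h - 2)/(2*h - 7)
(3) = (9*g^2 - 18*g - 16)/(9*g^2 + 6*g - 3)
(4) = (m - 3*w)/(m + 4*w)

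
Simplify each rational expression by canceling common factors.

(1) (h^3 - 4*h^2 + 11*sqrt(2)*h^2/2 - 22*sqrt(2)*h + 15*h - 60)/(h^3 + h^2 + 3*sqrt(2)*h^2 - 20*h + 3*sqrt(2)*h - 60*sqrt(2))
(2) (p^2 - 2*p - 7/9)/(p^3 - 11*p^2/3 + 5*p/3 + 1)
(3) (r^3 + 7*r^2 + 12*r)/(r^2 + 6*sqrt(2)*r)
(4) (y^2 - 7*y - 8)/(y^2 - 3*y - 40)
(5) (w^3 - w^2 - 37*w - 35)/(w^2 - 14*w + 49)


(1) = (2*h + 5*sqrt(2))/(2*h + 10)
(2) = (3*p - 7)/(3*p^2 - 12*p + 9)
(3) = (r^2 + 7*r + 12)/(r + 6*sqrt(2))
(4) = (y + 1)/(y + 5)
(5) = (w^2 + 6*w + 5)/(w - 7)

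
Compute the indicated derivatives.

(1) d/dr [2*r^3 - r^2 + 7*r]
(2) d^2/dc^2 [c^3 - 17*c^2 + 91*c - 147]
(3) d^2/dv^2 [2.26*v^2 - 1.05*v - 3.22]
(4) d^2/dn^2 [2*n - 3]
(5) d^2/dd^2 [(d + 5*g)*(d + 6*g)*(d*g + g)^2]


(1) = 6*r^2 - 2*r + 7
(2) = 6*c - 34
(3) = 4.52000000000000
(4) = 0
(5) = g^2*(12*d^2 + 66*d*g + 12*d + 60*g^2 + 44*g + 2)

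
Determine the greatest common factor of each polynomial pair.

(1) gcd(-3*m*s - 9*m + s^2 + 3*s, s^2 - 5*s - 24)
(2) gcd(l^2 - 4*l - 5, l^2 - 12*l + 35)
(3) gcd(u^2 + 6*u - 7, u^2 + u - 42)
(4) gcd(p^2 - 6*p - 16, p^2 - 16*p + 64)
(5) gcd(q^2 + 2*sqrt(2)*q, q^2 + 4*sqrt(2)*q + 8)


(1) = s + 3
(2) = gcd((l - 5)*(l + 1), (l - 7)*(l - 5)) = l - 5
(3) = u + 7
(4) = gcd((p - 8)*(p + 2), (p - 8)^2) = p - 8
(5) = gcd(q*(q + 2*sqrt(2)), (q + 2*sqrt(2))^2) = q + 2*sqrt(2)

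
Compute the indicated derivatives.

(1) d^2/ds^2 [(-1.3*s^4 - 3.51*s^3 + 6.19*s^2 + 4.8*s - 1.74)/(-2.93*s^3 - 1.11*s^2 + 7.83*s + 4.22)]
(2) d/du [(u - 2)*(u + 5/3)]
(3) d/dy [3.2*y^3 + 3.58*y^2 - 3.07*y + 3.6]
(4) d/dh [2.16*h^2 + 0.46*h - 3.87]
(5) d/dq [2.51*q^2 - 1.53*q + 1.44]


(1) = (-66.259808*s^6 + 264.563034*s^5 + 195.993918*s^4 - 170.083256*s^3 - 139.134264*s^2 + 278.489196*s + 326.396956)/(25.153757*s^9 + 28.587717*s^8 - 190.829142*s^7 - 260.110257*s^6 + 427.614966*s^5 + 769.449159*s^4 - 103.449135*s^3 - 716.868702*s^2 - 418.319316*s - 75.151448)
(2) = 2*u - 1/3
(3) = 9.6*y^2 + 7.16*y - 3.07
(4) = 4.32*h + 0.46
(5) = 5.02*q - 1.53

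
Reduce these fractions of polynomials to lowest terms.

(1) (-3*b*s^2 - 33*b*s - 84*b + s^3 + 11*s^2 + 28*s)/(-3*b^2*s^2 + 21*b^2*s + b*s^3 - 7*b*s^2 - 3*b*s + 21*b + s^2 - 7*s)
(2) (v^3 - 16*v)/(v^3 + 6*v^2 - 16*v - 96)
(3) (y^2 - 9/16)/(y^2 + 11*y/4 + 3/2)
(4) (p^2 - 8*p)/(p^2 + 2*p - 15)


(1) = (s^2 + 11*s + 28)/(b*s^2 - 7*b*s + s - 7)
(2) = v/(v + 6)
(3) = (4*y - 3)/(4*y + 8)
(4) = (p^2 - 8*p)/(p^2 + 2*p - 15)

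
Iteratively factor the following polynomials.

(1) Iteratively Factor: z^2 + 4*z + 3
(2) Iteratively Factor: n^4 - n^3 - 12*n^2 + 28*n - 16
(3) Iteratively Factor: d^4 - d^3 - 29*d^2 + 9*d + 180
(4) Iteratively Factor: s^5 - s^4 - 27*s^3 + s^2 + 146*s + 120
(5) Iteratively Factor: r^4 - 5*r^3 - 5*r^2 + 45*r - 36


(1) = (z + 1)*(z + 3)
(2) = (n + 4)*(n^3 - 5*n^2 + 8*n - 4) = (n - 1)*(n + 4)*(n^2 - 4*n + 4) = (n - 2)*(n - 1)*(n + 4)*(n - 2)
(3) = (d - 3)*(d^3 + 2*d^2 - 23*d - 60) = (d - 3)*(d + 3)*(d^2 - d - 20) = (d - 3)*(d + 3)*(d + 4)*(d - 5)
(4) = (s - 3)*(s^4 + 2*s^3 - 21*s^2 - 62*s - 40) = (s - 3)*(s + 4)*(s^3 - 2*s^2 - 13*s - 10) = (s - 5)*(s - 3)*(s + 4)*(s^2 + 3*s + 2) = (s - 5)*(s - 3)*(s + 1)*(s + 4)*(s + 2)
(5) = (r - 4)*(r^3 - r^2 - 9*r + 9) = (r - 4)*(r + 3)*(r^2 - 4*r + 3) = (r - 4)*(r - 1)*(r + 3)*(r - 3)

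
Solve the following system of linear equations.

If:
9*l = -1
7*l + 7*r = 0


Then:
l = -1/9
r = 1/9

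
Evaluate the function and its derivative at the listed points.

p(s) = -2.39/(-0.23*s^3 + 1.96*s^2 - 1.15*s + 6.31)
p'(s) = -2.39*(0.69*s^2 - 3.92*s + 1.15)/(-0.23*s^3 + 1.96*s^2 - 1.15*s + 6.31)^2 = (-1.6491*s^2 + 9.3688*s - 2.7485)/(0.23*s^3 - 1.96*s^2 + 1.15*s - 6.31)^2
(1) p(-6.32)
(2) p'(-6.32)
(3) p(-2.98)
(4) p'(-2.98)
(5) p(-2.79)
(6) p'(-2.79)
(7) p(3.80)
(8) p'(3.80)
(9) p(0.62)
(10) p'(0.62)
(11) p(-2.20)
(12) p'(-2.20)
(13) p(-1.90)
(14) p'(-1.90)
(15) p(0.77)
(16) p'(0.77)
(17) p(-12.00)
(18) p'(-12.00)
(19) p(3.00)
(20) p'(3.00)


(1) = -0.02
(2) = -0.01
(3) = -0.07
(4) = -0.04
(5) = -0.08
(6) = -0.05
(7) = -0.14
(8) = 0.03
(9) = -0.38
(10) = 0.06
(11) = -0.12
(12) = -0.07
(13) = -0.14
(14) = -0.09
(15) = -0.37
(16) = 0.08
(17) = -0.00
(18) = -0.00
(19) = -0.17
(20) = 0.05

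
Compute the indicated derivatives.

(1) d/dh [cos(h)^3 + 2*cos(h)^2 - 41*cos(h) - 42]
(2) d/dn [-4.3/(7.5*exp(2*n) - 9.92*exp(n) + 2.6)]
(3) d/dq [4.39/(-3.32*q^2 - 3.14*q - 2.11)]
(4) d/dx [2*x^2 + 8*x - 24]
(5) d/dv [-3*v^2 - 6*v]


(1) = (-3*cos(h)^2 - 4*cos(h) + 41)*sin(h)
(2) = (64.5*exp(n) - 42.656)*exp(n)/(7.5*exp(2*n) - 9.92*exp(n) + 2.6)^2
(3) = (29.1496*q + 13.7846)/(3.32*q^2 + 3.14*q + 2.11)^2
(4) = 4*x + 8
(5) = -6*v - 6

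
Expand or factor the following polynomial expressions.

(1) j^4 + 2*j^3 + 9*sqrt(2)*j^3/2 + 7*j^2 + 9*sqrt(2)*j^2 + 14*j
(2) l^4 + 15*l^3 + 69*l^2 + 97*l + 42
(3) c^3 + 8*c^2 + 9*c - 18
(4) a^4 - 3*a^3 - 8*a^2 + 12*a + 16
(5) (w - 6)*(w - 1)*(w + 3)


(1) = j*(j + 2)*(j + sqrt(2))*(j + 7*sqrt(2)/2)
(2) = (l + 1)^2*(l + 6)*(l + 7)
(3) = (c - 1)*(c + 3)*(c + 6)
(4) = (a - 4)*(a - 2)*(a + 1)*(a + 2)
(5) = w^3 - 4*w^2 - 15*w + 18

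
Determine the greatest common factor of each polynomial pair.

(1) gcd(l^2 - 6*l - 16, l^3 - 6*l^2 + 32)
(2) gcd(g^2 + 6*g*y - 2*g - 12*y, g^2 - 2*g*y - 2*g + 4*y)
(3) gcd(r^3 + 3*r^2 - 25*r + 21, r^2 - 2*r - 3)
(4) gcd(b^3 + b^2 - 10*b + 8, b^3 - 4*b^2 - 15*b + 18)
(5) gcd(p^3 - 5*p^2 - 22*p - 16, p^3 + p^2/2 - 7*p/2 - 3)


(1) = gcd((l - 8)*(l + 2), (l - 4)^2*(l + 2)) = l + 2
(2) = g - 2
(3) = r - 3
(4) = b - 1
(5) = p + 1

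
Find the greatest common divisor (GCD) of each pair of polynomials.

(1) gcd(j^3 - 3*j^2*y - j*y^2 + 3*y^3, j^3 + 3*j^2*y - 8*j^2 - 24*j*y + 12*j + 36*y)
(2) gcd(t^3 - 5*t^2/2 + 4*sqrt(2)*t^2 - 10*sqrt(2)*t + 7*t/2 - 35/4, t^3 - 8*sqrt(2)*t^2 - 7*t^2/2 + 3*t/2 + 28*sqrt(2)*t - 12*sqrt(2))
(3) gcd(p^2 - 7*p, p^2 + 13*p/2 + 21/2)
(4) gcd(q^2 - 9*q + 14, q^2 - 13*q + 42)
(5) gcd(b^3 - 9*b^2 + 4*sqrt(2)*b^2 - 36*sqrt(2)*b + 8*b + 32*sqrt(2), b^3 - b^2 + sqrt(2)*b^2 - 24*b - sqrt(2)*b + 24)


(1) = 1
(2) = gcd((t - 5/2)*(t + sqrt(2)/2)*(t + 7*sqrt(2)/2), (t - 3)*(t - 1/2)*(t - 8*sqrt(2))) = 1
(3) = 1
(4) = q - 7
(5) = b^2 + b*(-1 + 4*sqrt(2)) - 4*sqrt(2)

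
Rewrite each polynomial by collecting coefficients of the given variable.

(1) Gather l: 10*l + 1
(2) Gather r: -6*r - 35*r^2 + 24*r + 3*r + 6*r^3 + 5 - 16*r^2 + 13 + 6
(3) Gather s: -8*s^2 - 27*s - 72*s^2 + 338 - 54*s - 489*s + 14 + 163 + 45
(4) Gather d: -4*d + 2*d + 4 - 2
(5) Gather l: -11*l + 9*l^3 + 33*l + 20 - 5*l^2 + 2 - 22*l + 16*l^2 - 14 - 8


(1) = 10*l + 1
(2) = 6*r^3 - 51*r^2 + 21*r + 24
(3) = -80*s^2 - 570*s + 560
(4) = 2 - 2*d
(5) = 9*l^3 + 11*l^2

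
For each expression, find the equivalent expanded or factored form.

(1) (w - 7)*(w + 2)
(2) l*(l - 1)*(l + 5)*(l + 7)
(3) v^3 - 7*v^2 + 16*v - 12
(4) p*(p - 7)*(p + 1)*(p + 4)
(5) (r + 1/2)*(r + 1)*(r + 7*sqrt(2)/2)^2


(1) = w^2 - 5*w - 14
(2) = l^4 + 11*l^3 + 23*l^2 - 35*l
(3) = (v - 3)*(v - 2)^2
(4) = p^4 - 2*p^3 - 31*p^2 - 28*p
(5) = r^4 + 3*r^3/2 + 7*sqrt(2)*r^3 + 21*sqrt(2)*r^2/2 + 25*r^2 + 7*sqrt(2)*r/2 + 147*r/4 + 49/4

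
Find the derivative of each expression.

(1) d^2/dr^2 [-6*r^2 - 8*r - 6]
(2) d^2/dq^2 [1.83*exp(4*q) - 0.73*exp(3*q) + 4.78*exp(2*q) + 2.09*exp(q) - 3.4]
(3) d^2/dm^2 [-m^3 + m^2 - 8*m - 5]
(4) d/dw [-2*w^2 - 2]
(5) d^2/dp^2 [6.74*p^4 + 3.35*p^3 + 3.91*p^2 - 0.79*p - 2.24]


(1) = -12
(2) = (29.28*exp(3*q) - 6.57*exp(2*q) + 19.12*exp(q) + 2.09)*exp(q)
(3) = 2 - 6*m
(4) = -4*w
(5) = 80.88*p^2 + 20.1*p + 7.82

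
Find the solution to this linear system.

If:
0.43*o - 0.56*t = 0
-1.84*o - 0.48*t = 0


Then:
o = 0.00
t = 0.00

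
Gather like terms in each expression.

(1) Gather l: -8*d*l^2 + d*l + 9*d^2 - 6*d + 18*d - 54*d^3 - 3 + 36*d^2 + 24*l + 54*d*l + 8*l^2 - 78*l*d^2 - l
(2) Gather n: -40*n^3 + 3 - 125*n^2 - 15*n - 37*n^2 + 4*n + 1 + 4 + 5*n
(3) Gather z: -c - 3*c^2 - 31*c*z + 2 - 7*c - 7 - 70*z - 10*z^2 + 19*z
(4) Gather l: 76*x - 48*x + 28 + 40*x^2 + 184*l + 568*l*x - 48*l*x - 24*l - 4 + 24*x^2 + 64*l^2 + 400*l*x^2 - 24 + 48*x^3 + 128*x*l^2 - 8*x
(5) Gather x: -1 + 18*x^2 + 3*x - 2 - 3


(1) = -54*d^3 + 45*d^2 + 12*d + l^2*(8 - 8*d) + l*(-78*d^2 + 55*d + 23) - 3
(2) = -40*n^3 - 162*n^2 - 6*n + 8
(3) = -3*c^2 - 8*c - 10*z^2 + z*(-31*c - 51) - 5
(4) = l^2*(128*x + 64) + l*(400*x^2 + 520*x + 160) + 48*x^3 + 64*x^2 + 20*x
(5) = 18*x^2 + 3*x - 6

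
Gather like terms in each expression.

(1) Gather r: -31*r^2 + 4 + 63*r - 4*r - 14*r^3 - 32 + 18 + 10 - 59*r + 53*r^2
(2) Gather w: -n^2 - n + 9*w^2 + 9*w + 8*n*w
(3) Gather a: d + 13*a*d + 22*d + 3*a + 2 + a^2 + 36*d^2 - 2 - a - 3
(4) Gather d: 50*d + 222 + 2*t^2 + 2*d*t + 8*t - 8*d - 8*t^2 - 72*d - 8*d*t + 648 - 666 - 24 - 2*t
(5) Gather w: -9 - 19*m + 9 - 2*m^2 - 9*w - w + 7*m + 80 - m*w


(1) = -14*r^3 + 22*r^2
(2) = -n^2 - n + 9*w^2 + w*(8*n + 9)
(3) = a^2 + a*(13*d + 2) + 36*d^2 + 23*d - 3
(4) = d*(-6*t - 30) - 6*t^2 + 6*t + 180
(5) = -2*m^2 - 12*m + w*(-m - 10) + 80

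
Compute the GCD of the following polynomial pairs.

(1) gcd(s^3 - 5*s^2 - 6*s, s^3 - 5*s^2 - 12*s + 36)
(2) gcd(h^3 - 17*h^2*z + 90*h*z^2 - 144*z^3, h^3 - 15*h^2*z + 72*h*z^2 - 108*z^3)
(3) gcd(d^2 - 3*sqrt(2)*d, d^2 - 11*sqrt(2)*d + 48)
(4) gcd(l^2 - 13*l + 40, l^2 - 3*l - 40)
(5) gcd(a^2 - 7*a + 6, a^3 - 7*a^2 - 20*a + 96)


(1) = s - 6
(2) = gcd((h - 8*z)*(h - 6*z)*(h - 3*z), (h - 6*z)^2*(h - 3*z)) = h^2 - 9*h*z + 18*z^2
(3) = gcd(d*(d - 3*sqrt(2)), (d - 8*sqrt(2))*(d - 3*sqrt(2))) = d - 3*sqrt(2)
(4) = gcd((l - 8)*(l - 5), (l - 8)*(l + 5)) = l - 8
(5) = gcd((a - 6)*(a - 1), (a - 8)*(a - 3)*(a + 4)) = 1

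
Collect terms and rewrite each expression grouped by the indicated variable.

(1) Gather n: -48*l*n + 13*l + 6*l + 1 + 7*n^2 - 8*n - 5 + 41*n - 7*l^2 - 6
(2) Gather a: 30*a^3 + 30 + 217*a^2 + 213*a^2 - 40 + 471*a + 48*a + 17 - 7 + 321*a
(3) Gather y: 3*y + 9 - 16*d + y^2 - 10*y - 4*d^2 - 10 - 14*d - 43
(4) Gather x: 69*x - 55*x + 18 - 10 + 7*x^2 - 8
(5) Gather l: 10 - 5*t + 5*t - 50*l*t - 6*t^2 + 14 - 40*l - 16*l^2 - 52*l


(1) = -7*l^2 + 19*l + 7*n^2 + n*(33 - 48*l) - 10
(2) = 30*a^3 + 430*a^2 + 840*a
(3) = -4*d^2 - 30*d + y^2 - 7*y - 44
(4) = 7*x^2 + 14*x
(5) = -16*l^2 + l*(-50*t - 92) - 6*t^2 + 24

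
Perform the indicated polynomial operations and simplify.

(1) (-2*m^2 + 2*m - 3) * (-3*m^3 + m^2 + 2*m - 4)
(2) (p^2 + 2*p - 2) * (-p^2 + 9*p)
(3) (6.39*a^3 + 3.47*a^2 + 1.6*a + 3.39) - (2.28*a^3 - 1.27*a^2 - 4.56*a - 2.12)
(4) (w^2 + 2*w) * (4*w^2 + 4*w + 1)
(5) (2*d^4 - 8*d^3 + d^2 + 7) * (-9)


(1) = 6*m^5 - 8*m^4 + 7*m^3 + 9*m^2 - 14*m + 12
(2) = -p^4 + 7*p^3 + 20*p^2 - 18*p
(3) = 4.11*a^3 + 4.74*a^2 + 6.16*a + 5.51
(4) = 4*w^4 + 12*w^3 + 9*w^2 + 2*w
(5) = -18*d^4 + 72*d^3 - 9*d^2 - 63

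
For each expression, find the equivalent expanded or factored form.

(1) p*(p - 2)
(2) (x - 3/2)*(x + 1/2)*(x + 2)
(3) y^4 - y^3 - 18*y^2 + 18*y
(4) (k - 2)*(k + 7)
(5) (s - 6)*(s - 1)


(1) = p^2 - 2*p
(2) = x^3 + x^2 - 11*x/4 - 3/2
(3) = y*(y - 1)*(y - 3*sqrt(2))*(y + 3*sqrt(2))
(4) = k^2 + 5*k - 14
(5) = s^2 - 7*s + 6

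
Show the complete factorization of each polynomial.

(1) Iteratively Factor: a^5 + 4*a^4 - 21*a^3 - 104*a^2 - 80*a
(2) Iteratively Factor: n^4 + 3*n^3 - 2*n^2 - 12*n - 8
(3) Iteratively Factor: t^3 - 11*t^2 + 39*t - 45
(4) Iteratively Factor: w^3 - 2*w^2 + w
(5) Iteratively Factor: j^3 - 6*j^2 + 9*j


(1) = (a + 4)*(a^4 - 21*a^2 - 20*a) = (a + 1)*(a + 4)*(a^3 - a^2 - 20*a) = (a + 1)*(a + 4)^2*(a^2 - 5*a) = (a - 5)*(a + 1)*(a + 4)^2*(a)
(2) = (n - 2)*(n^3 + 5*n^2 + 8*n + 4) = (n - 2)*(n + 2)*(n^2 + 3*n + 2) = (n - 2)*(n + 1)*(n + 2)*(n + 2)
(3) = (t - 3)*(t^2 - 8*t + 15) = (t - 3)^2*(t - 5)
(4) = (w - 1)*(w^2 - w) = w*(w - 1)*(w - 1)
(5) = (j)*(j^2 - 6*j + 9) = j*(j - 3)*(j - 3)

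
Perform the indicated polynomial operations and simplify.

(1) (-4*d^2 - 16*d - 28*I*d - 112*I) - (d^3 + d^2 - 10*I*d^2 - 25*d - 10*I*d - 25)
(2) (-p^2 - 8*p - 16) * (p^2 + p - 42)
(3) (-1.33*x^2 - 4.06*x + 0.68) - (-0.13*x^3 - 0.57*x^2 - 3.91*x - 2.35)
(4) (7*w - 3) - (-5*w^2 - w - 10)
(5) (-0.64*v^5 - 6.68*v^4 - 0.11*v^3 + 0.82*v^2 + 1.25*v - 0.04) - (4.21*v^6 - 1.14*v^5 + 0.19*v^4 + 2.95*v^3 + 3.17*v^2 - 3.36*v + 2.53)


(1) = -d^3 - 5*d^2 + 10*I*d^2 + 9*d - 18*I*d + 25 - 112*I
(2) = -p^4 - 9*p^3 + 18*p^2 + 320*p + 672
(3) = 0.13*x^3 - 0.76*x^2 - 0.15*x + 3.03
(4) = 5*w^2 + 8*w + 7
(5) = -4.21*v^6 + 0.5*v^5 - 6.87*v^4 - 3.06*v^3 - 2.35*v^2 + 4.61*v - 2.57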